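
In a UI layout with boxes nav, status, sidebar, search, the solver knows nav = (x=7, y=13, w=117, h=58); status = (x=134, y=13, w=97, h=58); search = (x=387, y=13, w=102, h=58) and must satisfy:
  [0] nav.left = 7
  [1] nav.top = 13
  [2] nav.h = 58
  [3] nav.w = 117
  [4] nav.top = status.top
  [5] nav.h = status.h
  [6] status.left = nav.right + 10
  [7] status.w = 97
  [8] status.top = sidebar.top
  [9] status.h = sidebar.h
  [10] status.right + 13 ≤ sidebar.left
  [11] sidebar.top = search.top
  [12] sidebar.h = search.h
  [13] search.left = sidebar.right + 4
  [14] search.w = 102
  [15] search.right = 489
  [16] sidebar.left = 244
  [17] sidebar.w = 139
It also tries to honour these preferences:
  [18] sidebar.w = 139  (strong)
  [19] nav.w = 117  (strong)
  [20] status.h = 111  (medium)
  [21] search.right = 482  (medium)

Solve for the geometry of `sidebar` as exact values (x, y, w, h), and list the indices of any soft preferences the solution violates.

1. sidebar.y = 13  [status.top = sidebar.top]
2. sidebar.h = 58  [status.h = sidebar.h]
3. sidebar.x = 244  [sidebar.left = 244]
4. sidebar.w = 139  [sidebar.w = 139]

sidebar = (x=244, y=13, w=139, h=58)
violated soft preferences: 20, 21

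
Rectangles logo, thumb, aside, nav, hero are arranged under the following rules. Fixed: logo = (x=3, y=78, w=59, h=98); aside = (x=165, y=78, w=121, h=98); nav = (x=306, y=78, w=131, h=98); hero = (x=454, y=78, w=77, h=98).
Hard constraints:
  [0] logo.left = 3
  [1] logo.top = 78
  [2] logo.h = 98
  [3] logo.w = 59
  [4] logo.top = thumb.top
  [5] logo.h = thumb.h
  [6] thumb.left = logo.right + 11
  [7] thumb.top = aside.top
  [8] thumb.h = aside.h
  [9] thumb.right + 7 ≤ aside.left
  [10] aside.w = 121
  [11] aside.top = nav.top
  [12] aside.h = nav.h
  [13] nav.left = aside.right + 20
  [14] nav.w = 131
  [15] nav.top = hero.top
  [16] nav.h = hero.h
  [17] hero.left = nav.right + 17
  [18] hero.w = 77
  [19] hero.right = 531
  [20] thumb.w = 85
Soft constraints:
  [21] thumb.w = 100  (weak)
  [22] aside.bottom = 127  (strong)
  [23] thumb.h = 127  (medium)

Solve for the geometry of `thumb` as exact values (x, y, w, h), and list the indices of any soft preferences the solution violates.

thumb = (x=73, y=78, w=85, h=98)
violated soft preferences: 21, 22, 23

1. thumb.y = 78  [logo.top = thumb.top]
2. thumb.h = 98  [logo.h = thumb.h]
3. thumb.x = 73  [thumb.left = logo.right + 11]
4. thumb.w = 85  [thumb.w = 85]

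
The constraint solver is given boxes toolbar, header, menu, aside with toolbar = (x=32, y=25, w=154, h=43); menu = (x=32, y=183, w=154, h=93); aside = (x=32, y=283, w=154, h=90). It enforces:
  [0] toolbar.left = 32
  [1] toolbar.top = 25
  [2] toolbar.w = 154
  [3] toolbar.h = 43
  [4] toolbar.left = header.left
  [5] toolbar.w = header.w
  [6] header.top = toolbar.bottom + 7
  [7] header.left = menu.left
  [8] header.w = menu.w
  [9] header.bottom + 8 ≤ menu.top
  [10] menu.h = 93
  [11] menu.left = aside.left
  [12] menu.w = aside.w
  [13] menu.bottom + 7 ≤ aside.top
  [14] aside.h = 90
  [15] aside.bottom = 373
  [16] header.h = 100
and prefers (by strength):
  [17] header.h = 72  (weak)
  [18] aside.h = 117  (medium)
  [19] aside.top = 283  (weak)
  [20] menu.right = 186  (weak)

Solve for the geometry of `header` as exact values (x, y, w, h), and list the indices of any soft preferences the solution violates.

header = (x=32, y=75, w=154, h=100)
violated soft preferences: 17, 18

1. header.x = 32  [toolbar.left = header.left]
2. header.w = 154  [toolbar.w = header.w]
3. header.y = 75  [header.top = toolbar.bottom + 7]
4. header.h = 100  [header.h = 100]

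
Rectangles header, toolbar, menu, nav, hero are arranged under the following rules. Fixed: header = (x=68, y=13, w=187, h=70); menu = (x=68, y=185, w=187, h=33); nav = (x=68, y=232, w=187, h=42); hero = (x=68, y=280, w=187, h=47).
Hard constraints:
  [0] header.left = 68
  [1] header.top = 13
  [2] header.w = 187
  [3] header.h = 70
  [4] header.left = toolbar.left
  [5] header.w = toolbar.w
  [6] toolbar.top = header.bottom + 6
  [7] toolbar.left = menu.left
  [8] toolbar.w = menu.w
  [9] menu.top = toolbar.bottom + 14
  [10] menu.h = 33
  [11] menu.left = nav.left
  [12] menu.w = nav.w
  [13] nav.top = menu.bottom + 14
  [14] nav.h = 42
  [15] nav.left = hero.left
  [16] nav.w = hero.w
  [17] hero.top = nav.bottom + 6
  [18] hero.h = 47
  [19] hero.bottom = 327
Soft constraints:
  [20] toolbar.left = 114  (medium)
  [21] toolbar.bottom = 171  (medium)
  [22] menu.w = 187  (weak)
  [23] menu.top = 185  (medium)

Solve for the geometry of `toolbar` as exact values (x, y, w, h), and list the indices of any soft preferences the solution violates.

1. toolbar.x = 68  [header.left = toolbar.left]
2. toolbar.w = 187  [header.w = toolbar.w]
3. toolbar.y = 89  [toolbar.top = header.bottom + 6]
4. toolbar.h = 82  [menu.top = toolbar.bottom + 14]

toolbar = (x=68, y=89, w=187, h=82)
violated soft preferences: 20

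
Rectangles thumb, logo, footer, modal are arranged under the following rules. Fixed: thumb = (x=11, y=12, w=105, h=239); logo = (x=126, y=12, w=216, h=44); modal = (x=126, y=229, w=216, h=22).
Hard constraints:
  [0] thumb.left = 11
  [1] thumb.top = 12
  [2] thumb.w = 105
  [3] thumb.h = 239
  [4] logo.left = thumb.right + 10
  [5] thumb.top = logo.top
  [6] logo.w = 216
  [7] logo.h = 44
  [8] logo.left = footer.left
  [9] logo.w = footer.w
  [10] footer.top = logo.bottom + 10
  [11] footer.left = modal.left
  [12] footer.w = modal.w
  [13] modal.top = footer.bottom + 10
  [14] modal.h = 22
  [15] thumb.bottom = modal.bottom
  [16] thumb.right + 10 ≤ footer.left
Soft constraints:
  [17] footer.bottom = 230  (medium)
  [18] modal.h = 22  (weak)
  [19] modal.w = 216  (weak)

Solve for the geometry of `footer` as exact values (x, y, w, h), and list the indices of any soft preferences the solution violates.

1. footer.x = 126  [logo.left = footer.left]
2. footer.w = 216  [logo.w = footer.w]
3. footer.y = 66  [footer.top = logo.bottom + 10]
4. footer.h = 153  [modal.top = footer.bottom + 10]

footer = (x=126, y=66, w=216, h=153)
violated soft preferences: 17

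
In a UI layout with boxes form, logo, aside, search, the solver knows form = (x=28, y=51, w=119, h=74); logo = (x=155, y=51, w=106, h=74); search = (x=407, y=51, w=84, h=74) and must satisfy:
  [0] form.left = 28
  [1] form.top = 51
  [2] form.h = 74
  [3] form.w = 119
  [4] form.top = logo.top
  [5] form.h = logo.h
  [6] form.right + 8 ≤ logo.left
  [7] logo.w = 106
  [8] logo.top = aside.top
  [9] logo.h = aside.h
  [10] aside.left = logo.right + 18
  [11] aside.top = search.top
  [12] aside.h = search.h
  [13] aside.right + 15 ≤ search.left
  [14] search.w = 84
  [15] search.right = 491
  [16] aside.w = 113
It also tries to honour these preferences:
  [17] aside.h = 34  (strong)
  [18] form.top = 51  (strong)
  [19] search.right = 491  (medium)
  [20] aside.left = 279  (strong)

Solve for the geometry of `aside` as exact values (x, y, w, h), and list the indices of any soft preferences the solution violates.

aside = (x=279, y=51, w=113, h=74)
violated soft preferences: 17

1. aside.y = 51  [logo.top = aside.top]
2. aside.h = 74  [logo.h = aside.h]
3. aside.x = 279  [aside.left = logo.right + 18]
4. aside.w = 113  [aside.w = 113]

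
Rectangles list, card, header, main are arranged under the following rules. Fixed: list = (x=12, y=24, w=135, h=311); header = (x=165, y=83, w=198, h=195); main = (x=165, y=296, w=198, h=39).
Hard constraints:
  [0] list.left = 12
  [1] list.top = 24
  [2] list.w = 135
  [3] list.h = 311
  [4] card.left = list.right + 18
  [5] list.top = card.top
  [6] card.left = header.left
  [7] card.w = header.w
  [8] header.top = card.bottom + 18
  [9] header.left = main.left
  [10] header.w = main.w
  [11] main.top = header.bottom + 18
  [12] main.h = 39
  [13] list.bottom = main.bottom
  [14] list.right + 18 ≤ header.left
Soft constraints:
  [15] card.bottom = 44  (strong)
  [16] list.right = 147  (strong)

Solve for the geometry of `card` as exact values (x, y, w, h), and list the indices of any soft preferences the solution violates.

1. card.x = 165  [card.left = list.right + 18]
2. card.y = 24  [list.top = card.top]
3. card.w = 198  [card.w = header.w]
4. card.h = 41  [header.top = card.bottom + 18]

card = (x=165, y=24, w=198, h=41)
violated soft preferences: 15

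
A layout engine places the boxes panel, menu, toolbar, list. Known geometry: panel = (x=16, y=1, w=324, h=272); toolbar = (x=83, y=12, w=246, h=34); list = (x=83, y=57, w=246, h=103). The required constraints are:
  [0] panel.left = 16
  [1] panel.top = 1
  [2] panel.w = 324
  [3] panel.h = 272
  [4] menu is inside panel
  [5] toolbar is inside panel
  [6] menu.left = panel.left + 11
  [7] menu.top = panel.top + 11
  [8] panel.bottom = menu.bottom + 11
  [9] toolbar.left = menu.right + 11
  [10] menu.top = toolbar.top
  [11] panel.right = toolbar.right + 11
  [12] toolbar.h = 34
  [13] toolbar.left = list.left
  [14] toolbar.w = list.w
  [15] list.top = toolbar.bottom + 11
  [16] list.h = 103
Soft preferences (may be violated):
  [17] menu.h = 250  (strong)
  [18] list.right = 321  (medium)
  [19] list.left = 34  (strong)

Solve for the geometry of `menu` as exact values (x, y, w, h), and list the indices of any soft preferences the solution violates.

menu = (x=27, y=12, w=45, h=250)
violated soft preferences: 18, 19

1. menu.x = 27  [menu.left = panel.left + 11]
2. menu.y = 12  [menu.top = panel.top + 11]
3. menu.h = 250  [panel.bottom = menu.bottom + 11]
4. menu.w = 45  [toolbar.left = menu.right + 11]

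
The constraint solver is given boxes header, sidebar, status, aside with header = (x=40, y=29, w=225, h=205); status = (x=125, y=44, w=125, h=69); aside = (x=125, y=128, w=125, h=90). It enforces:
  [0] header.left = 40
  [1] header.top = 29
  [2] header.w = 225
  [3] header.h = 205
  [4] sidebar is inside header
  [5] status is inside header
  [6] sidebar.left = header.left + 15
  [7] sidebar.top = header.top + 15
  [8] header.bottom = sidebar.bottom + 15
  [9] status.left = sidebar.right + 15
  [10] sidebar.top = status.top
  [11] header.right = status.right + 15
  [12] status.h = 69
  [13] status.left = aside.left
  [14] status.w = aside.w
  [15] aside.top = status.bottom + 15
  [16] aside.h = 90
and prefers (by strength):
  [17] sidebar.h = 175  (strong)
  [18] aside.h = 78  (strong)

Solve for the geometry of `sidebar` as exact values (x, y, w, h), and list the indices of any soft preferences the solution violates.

1. sidebar.x = 55  [sidebar.left = header.left + 15]
2. sidebar.y = 44  [sidebar.top = header.top + 15]
3. sidebar.h = 175  [header.bottom = sidebar.bottom + 15]
4. sidebar.w = 55  [status.left = sidebar.right + 15]

sidebar = (x=55, y=44, w=55, h=175)
violated soft preferences: 18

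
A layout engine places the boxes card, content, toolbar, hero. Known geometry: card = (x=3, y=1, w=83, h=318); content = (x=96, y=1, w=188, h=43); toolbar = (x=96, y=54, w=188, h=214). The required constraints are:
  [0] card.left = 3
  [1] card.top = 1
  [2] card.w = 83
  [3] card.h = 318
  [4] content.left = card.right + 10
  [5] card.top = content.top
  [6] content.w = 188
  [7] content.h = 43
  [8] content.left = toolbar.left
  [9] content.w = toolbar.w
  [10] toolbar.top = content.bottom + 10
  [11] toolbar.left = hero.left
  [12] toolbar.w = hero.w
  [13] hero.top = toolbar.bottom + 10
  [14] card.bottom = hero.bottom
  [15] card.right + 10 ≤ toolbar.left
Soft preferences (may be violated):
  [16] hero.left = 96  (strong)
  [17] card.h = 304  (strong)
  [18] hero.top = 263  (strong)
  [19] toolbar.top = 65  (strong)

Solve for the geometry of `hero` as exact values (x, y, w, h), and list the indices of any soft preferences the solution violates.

1. hero.x = 96  [toolbar.left = hero.left]
2. hero.w = 188  [toolbar.w = hero.w]
3. hero.y = 278  [hero.top = toolbar.bottom + 10]
4. hero.h = 41  [card.bottom = hero.bottom]

hero = (x=96, y=278, w=188, h=41)
violated soft preferences: 17, 18, 19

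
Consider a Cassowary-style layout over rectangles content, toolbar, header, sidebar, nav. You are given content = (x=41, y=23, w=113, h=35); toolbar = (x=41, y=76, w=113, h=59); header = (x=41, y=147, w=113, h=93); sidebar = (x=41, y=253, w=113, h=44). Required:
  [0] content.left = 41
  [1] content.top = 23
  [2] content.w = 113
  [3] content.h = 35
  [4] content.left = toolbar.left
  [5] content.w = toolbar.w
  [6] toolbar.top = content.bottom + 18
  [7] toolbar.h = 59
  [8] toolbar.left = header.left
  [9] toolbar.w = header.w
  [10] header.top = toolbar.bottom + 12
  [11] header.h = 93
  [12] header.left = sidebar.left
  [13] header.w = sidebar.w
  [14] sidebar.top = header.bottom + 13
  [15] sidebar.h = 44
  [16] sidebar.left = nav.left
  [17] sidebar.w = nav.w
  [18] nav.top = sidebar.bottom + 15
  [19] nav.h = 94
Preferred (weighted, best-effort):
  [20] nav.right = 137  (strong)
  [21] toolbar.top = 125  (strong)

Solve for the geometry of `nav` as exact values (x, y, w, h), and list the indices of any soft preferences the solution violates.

nav = (x=41, y=312, w=113, h=94)
violated soft preferences: 20, 21

1. nav.x = 41  [sidebar.left = nav.left]
2. nav.w = 113  [sidebar.w = nav.w]
3. nav.y = 312  [nav.top = sidebar.bottom + 15]
4. nav.h = 94  [nav.h = 94]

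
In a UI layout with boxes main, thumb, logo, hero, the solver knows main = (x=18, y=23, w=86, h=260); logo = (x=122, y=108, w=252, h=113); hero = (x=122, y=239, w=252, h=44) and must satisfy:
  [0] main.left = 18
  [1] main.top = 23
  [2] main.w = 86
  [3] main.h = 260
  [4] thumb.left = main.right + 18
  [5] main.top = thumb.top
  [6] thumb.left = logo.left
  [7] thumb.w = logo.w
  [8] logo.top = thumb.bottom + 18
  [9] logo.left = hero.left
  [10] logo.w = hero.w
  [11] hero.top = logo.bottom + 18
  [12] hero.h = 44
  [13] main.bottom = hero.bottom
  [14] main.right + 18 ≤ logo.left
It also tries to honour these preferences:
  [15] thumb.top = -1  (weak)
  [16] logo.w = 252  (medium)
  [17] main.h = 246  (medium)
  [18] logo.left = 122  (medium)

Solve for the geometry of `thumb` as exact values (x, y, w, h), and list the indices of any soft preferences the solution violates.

1. thumb.x = 122  [thumb.left = main.right + 18]
2. thumb.y = 23  [main.top = thumb.top]
3. thumb.w = 252  [thumb.w = logo.w]
4. thumb.h = 67  [logo.top = thumb.bottom + 18]

thumb = (x=122, y=23, w=252, h=67)
violated soft preferences: 15, 17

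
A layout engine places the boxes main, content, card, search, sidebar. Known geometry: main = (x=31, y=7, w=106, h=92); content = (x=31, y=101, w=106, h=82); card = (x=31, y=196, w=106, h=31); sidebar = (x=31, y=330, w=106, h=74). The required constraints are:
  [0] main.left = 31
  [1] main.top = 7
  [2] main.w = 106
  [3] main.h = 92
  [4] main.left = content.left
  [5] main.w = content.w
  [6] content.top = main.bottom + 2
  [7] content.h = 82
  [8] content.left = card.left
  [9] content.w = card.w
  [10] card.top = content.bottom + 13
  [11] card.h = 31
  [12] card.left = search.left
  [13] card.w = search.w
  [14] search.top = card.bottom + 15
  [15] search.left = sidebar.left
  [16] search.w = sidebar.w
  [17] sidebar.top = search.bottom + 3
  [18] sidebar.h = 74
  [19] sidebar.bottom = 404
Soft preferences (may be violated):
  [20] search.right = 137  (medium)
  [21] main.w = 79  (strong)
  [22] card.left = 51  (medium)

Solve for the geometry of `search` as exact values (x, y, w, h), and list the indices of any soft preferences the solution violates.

1. search.x = 31  [card.left = search.left]
2. search.w = 106  [card.w = search.w]
3. search.y = 242  [search.top = card.bottom + 15]
4. search.h = 85  [sidebar.top = search.bottom + 3]

search = (x=31, y=242, w=106, h=85)
violated soft preferences: 21, 22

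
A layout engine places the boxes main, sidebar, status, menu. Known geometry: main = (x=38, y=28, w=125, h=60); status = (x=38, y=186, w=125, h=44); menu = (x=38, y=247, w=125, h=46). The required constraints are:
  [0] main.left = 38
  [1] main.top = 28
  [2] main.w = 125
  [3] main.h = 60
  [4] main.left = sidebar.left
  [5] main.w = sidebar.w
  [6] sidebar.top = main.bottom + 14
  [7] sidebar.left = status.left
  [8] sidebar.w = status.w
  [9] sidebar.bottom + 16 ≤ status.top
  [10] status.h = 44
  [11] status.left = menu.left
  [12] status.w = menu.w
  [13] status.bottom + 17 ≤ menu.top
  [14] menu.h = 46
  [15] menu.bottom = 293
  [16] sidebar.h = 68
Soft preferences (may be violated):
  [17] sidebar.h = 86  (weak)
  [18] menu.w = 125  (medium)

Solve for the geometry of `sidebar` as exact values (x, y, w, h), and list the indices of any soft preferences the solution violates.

1. sidebar.x = 38  [main.left = sidebar.left]
2. sidebar.w = 125  [main.w = sidebar.w]
3. sidebar.y = 102  [sidebar.top = main.bottom + 14]
4. sidebar.h = 68  [sidebar.h = 68]

sidebar = (x=38, y=102, w=125, h=68)
violated soft preferences: 17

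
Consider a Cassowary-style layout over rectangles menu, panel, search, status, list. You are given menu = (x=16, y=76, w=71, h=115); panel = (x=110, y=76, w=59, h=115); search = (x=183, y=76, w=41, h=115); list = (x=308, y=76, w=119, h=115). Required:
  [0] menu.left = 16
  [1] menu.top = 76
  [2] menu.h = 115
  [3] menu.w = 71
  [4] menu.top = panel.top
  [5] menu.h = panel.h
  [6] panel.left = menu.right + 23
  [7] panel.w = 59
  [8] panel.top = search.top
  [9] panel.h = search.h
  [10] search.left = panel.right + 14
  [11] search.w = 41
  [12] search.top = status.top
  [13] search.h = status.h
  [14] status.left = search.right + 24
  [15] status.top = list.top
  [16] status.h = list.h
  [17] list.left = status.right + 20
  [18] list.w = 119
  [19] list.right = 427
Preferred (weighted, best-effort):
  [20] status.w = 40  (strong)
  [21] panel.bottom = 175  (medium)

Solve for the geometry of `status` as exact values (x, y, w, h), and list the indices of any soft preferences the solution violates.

status = (x=248, y=76, w=40, h=115)
violated soft preferences: 21

1. status.y = 76  [search.top = status.top]
2. status.h = 115  [search.h = status.h]
3. status.x = 248  [status.left = search.right + 24]
4. status.w = 40  [list.left = status.right + 20]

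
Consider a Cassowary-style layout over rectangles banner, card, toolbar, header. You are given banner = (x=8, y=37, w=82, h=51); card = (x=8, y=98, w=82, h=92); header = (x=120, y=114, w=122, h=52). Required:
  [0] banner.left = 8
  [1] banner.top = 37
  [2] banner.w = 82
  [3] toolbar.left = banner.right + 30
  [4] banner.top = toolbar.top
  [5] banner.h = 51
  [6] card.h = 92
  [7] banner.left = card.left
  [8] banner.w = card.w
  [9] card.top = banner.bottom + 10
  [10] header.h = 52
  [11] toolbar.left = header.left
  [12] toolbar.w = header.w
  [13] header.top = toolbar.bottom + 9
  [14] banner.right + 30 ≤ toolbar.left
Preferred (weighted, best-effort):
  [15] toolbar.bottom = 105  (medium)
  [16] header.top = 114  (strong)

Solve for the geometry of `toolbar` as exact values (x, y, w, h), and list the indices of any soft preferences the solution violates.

1. toolbar.x = 120  [toolbar.left = banner.right + 30]
2. toolbar.y = 37  [banner.top = toolbar.top]
3. toolbar.w = 122  [toolbar.w = header.w]
4. toolbar.h = 68  [header.top = toolbar.bottom + 9]

toolbar = (x=120, y=37, w=122, h=68)
violated soft preferences: none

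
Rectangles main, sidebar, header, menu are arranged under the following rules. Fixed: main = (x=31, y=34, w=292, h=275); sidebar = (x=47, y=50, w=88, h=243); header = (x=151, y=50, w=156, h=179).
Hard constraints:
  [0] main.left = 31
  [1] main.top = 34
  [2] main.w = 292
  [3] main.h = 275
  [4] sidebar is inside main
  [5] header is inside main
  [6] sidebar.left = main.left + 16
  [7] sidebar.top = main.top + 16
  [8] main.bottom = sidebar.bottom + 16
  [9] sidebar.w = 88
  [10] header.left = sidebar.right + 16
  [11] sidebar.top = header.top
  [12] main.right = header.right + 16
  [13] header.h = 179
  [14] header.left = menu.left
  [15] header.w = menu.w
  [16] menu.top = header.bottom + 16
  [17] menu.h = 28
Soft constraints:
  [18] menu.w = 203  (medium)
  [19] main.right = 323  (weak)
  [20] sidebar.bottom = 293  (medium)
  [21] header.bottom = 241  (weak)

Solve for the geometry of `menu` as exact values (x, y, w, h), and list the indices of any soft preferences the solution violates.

1. menu.x = 151  [header.left = menu.left]
2. menu.w = 156  [header.w = menu.w]
3. menu.y = 245  [menu.top = header.bottom + 16]
4. menu.h = 28  [menu.h = 28]

menu = (x=151, y=245, w=156, h=28)
violated soft preferences: 18, 21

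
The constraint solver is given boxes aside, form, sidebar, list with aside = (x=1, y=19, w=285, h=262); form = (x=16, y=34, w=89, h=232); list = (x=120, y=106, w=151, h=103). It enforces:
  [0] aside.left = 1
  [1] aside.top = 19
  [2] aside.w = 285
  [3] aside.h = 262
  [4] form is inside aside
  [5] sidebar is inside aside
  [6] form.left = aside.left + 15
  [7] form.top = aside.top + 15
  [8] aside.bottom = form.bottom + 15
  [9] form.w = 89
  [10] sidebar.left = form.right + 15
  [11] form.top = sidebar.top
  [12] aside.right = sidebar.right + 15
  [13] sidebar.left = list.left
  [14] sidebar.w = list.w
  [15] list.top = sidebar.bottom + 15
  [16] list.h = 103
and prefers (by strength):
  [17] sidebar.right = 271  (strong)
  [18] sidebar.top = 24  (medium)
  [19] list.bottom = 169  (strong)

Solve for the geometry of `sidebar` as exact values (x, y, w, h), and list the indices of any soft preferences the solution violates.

1. sidebar.x = 120  [sidebar.left = form.right + 15]
2. sidebar.y = 34  [form.top = sidebar.top]
3. sidebar.w = 151  [aside.right = sidebar.right + 15]
4. sidebar.h = 57  [list.top = sidebar.bottom + 15]

sidebar = (x=120, y=34, w=151, h=57)
violated soft preferences: 18, 19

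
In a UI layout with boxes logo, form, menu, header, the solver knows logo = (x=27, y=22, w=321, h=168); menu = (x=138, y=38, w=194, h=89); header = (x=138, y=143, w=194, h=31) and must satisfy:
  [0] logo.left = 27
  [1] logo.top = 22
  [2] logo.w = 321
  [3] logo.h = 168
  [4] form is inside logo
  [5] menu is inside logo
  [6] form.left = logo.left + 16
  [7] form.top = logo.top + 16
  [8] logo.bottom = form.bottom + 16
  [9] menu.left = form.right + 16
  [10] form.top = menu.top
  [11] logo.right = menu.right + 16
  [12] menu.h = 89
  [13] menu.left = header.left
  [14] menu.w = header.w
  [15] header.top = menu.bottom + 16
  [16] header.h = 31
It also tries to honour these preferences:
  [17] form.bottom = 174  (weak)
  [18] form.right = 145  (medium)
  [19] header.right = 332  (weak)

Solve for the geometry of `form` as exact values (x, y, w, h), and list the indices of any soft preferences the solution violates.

form = (x=43, y=38, w=79, h=136)
violated soft preferences: 18

1. form.x = 43  [form.left = logo.left + 16]
2. form.y = 38  [form.top = logo.top + 16]
3. form.h = 136  [logo.bottom = form.bottom + 16]
4. form.w = 79  [menu.left = form.right + 16]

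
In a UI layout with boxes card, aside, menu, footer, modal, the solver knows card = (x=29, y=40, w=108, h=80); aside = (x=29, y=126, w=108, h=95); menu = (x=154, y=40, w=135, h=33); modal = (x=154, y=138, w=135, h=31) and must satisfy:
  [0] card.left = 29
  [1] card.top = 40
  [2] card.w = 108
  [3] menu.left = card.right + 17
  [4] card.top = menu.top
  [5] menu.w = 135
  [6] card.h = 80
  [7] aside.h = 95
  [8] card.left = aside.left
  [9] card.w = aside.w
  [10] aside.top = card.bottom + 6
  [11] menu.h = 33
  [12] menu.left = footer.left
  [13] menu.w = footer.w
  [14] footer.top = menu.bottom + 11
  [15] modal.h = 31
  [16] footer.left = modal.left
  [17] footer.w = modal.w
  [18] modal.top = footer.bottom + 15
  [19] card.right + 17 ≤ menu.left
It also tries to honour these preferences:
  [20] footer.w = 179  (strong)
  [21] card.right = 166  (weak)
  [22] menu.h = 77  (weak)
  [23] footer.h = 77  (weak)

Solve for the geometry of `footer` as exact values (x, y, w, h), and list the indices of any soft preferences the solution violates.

footer = (x=154, y=84, w=135, h=39)
violated soft preferences: 20, 21, 22, 23

1. footer.x = 154  [menu.left = footer.left]
2. footer.w = 135  [menu.w = footer.w]
3. footer.y = 84  [footer.top = menu.bottom + 11]
4. footer.h = 39  [modal.top = footer.bottom + 15]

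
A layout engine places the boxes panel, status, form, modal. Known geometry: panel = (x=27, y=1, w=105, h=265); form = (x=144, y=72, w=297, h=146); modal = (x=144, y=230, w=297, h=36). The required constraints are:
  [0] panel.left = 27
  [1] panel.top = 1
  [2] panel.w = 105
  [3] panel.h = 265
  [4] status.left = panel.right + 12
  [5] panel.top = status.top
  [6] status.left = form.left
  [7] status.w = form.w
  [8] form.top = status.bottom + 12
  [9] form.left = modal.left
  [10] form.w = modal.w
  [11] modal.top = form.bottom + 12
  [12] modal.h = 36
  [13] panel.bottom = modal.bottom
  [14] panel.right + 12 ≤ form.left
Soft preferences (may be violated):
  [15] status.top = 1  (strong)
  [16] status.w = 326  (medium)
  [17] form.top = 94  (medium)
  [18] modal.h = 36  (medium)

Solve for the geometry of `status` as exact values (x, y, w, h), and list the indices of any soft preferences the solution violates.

status = (x=144, y=1, w=297, h=59)
violated soft preferences: 16, 17

1. status.x = 144  [status.left = panel.right + 12]
2. status.y = 1  [panel.top = status.top]
3. status.w = 297  [status.w = form.w]
4. status.h = 59  [form.top = status.bottom + 12]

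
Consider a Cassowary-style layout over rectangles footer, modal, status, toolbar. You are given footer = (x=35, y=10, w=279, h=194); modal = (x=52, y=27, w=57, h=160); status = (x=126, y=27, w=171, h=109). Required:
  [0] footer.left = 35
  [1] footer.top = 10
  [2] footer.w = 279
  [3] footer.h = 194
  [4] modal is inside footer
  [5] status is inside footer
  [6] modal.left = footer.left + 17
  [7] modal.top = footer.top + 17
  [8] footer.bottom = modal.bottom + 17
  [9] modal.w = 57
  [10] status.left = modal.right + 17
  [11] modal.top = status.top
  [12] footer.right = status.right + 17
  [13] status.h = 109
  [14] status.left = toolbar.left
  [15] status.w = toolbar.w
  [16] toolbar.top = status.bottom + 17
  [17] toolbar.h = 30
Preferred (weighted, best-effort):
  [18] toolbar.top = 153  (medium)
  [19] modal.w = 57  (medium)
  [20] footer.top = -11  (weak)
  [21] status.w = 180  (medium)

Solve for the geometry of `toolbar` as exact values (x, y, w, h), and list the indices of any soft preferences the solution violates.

1. toolbar.x = 126  [status.left = toolbar.left]
2. toolbar.w = 171  [status.w = toolbar.w]
3. toolbar.y = 153  [toolbar.top = status.bottom + 17]
4. toolbar.h = 30  [toolbar.h = 30]

toolbar = (x=126, y=153, w=171, h=30)
violated soft preferences: 20, 21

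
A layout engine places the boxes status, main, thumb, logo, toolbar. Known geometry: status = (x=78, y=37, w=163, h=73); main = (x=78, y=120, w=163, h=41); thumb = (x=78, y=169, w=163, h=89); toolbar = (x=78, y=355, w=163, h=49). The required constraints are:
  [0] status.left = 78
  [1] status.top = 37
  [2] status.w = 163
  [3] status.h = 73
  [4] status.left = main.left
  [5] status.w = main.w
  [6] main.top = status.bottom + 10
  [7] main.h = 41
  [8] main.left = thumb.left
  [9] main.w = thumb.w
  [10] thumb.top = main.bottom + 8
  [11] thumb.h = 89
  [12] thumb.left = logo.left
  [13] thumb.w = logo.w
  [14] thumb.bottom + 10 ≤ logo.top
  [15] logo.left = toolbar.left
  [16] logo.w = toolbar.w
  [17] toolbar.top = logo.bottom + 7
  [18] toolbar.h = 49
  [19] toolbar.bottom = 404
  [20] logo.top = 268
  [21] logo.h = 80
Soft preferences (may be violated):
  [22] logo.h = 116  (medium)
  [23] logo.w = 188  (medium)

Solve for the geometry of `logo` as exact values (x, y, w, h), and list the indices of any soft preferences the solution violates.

logo = (x=78, y=268, w=163, h=80)
violated soft preferences: 22, 23

1. logo.x = 78  [thumb.left = logo.left]
2. logo.w = 163  [thumb.w = logo.w]
3. logo.y = 268  [logo.top = 268]
4. logo.h = 80  [logo.h = 80]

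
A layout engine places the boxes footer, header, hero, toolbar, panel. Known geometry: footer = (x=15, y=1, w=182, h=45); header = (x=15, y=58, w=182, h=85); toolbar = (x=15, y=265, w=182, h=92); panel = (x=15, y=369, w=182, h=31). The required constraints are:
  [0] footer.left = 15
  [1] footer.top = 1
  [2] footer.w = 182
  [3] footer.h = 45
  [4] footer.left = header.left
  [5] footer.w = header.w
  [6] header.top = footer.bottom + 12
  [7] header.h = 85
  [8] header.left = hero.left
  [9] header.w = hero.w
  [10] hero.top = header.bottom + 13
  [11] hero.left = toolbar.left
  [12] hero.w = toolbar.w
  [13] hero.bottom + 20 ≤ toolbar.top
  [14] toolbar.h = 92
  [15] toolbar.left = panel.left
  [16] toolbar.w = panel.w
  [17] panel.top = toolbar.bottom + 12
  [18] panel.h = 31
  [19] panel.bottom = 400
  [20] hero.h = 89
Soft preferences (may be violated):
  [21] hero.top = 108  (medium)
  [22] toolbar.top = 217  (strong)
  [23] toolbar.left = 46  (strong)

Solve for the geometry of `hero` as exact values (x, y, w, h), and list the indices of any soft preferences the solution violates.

1. hero.x = 15  [header.left = hero.left]
2. hero.w = 182  [header.w = hero.w]
3. hero.y = 156  [hero.top = header.bottom + 13]
4. hero.h = 89  [hero.h = 89]

hero = (x=15, y=156, w=182, h=89)
violated soft preferences: 21, 22, 23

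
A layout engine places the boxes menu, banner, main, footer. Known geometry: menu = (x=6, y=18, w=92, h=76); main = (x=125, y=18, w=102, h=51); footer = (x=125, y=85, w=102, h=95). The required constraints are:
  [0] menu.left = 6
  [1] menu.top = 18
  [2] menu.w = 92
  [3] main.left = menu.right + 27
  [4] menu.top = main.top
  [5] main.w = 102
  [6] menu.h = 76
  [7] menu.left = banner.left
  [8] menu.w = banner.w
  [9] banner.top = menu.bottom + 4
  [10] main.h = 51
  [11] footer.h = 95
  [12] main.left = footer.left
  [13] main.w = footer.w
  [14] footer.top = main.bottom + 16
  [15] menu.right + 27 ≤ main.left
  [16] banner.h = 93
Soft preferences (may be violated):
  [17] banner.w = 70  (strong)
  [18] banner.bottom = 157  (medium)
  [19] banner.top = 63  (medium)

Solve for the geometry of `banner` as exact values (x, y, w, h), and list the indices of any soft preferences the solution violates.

banner = (x=6, y=98, w=92, h=93)
violated soft preferences: 17, 18, 19

1. banner.x = 6  [menu.left = banner.left]
2. banner.w = 92  [menu.w = banner.w]
3. banner.y = 98  [banner.top = menu.bottom + 4]
4. banner.h = 93  [banner.h = 93]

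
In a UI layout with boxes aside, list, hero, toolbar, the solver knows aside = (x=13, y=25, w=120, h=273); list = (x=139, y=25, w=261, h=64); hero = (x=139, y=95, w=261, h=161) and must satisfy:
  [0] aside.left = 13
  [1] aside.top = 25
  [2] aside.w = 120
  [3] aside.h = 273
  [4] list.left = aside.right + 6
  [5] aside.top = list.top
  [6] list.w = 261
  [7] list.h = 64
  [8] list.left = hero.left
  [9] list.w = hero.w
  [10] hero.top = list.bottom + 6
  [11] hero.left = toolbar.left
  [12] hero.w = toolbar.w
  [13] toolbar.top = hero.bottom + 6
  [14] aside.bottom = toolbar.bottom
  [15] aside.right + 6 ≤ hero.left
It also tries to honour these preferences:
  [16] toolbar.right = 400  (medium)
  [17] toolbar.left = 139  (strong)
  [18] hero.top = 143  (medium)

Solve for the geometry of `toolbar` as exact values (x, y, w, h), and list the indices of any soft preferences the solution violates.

1. toolbar.x = 139  [hero.left = toolbar.left]
2. toolbar.w = 261  [hero.w = toolbar.w]
3. toolbar.y = 262  [toolbar.top = hero.bottom + 6]
4. toolbar.h = 36  [aside.bottom = toolbar.bottom]

toolbar = (x=139, y=262, w=261, h=36)
violated soft preferences: 18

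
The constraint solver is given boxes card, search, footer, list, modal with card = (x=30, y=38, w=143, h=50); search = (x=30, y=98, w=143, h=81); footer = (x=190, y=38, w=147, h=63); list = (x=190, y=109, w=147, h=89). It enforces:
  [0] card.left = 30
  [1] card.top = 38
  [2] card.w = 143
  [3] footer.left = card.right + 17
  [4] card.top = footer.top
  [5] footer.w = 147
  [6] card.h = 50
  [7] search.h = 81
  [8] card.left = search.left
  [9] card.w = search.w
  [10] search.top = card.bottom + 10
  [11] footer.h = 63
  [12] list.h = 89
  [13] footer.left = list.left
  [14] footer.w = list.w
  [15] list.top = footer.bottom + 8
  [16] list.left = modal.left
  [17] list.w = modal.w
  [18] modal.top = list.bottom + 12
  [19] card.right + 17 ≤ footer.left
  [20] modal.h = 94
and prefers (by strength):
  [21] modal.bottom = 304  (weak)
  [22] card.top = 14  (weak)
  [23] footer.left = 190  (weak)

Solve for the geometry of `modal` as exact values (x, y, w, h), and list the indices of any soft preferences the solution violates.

modal = (x=190, y=210, w=147, h=94)
violated soft preferences: 22

1. modal.x = 190  [list.left = modal.left]
2. modal.w = 147  [list.w = modal.w]
3. modal.y = 210  [modal.top = list.bottom + 12]
4. modal.h = 94  [modal.h = 94]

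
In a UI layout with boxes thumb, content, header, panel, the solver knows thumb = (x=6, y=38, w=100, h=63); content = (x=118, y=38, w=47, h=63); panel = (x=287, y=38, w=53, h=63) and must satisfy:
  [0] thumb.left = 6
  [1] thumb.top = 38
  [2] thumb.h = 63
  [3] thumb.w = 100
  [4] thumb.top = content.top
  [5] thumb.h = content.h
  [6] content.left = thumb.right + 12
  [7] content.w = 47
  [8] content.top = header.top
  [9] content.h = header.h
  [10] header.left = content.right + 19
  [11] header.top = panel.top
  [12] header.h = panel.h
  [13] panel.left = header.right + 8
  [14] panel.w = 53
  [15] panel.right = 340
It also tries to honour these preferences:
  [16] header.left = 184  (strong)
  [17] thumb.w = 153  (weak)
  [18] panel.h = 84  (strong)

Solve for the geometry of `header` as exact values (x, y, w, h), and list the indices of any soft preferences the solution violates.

1. header.y = 38  [content.top = header.top]
2. header.h = 63  [content.h = header.h]
3. header.x = 184  [header.left = content.right + 19]
4. header.w = 95  [panel.left = header.right + 8]

header = (x=184, y=38, w=95, h=63)
violated soft preferences: 17, 18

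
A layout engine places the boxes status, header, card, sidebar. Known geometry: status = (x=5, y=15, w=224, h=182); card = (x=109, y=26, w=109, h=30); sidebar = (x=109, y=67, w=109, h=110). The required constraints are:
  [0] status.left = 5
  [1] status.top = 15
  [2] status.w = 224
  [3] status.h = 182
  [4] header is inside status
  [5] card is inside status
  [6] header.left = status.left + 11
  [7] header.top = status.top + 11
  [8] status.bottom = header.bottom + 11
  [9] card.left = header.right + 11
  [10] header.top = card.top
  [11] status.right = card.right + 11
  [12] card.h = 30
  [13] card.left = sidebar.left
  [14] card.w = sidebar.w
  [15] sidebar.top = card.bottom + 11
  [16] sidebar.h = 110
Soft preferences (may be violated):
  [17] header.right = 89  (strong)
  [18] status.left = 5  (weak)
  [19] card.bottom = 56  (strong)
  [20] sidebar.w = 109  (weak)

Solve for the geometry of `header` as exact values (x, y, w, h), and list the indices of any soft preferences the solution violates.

header = (x=16, y=26, w=82, h=160)
violated soft preferences: 17

1. header.x = 16  [header.left = status.left + 11]
2. header.y = 26  [header.top = status.top + 11]
3. header.h = 160  [status.bottom = header.bottom + 11]
4. header.w = 82  [card.left = header.right + 11]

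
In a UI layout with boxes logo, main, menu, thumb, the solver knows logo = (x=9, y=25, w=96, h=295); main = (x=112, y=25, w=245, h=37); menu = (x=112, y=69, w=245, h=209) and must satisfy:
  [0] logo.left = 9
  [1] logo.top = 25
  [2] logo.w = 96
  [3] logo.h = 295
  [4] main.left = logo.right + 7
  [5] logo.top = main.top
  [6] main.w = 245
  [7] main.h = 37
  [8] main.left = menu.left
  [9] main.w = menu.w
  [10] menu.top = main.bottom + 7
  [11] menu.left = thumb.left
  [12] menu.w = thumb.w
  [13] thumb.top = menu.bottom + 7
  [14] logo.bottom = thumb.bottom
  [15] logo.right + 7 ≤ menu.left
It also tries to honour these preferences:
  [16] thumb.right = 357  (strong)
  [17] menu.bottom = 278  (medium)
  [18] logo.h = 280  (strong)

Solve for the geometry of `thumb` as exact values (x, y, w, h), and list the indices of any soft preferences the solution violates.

1. thumb.x = 112  [menu.left = thumb.left]
2. thumb.w = 245  [menu.w = thumb.w]
3. thumb.y = 285  [thumb.top = menu.bottom + 7]
4. thumb.h = 35  [logo.bottom = thumb.bottom]

thumb = (x=112, y=285, w=245, h=35)
violated soft preferences: 18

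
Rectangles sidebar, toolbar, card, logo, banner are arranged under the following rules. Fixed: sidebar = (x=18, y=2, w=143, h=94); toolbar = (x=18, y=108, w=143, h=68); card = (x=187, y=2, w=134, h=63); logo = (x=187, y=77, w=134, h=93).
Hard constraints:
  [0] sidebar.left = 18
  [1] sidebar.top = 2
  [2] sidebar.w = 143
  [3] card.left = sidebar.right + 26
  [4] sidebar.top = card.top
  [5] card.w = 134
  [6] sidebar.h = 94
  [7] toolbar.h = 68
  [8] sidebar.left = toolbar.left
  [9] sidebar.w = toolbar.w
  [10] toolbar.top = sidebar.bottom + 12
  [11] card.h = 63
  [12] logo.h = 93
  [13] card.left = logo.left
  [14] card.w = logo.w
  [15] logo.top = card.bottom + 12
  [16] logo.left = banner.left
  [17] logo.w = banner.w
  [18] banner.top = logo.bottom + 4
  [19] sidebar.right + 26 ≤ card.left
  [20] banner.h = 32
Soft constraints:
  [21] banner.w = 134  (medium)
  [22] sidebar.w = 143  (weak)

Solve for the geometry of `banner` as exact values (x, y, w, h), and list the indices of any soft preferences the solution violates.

1. banner.x = 187  [logo.left = banner.left]
2. banner.w = 134  [logo.w = banner.w]
3. banner.y = 174  [banner.top = logo.bottom + 4]
4. banner.h = 32  [banner.h = 32]

banner = (x=187, y=174, w=134, h=32)
violated soft preferences: none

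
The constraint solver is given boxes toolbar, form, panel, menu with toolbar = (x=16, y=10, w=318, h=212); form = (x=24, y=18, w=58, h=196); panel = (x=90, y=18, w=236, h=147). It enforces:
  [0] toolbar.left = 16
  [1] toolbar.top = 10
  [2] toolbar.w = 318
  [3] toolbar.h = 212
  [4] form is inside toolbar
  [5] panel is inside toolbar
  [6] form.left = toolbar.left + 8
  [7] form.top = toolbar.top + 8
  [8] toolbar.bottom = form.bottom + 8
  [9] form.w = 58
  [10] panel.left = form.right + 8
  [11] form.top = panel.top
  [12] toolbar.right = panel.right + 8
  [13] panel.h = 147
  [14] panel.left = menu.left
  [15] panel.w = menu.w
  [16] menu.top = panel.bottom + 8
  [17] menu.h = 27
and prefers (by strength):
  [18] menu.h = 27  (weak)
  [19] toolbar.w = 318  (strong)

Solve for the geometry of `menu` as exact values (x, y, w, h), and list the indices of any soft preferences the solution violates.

1. menu.x = 90  [panel.left = menu.left]
2. menu.w = 236  [panel.w = menu.w]
3. menu.y = 173  [menu.top = panel.bottom + 8]
4. menu.h = 27  [menu.h = 27]

menu = (x=90, y=173, w=236, h=27)
violated soft preferences: none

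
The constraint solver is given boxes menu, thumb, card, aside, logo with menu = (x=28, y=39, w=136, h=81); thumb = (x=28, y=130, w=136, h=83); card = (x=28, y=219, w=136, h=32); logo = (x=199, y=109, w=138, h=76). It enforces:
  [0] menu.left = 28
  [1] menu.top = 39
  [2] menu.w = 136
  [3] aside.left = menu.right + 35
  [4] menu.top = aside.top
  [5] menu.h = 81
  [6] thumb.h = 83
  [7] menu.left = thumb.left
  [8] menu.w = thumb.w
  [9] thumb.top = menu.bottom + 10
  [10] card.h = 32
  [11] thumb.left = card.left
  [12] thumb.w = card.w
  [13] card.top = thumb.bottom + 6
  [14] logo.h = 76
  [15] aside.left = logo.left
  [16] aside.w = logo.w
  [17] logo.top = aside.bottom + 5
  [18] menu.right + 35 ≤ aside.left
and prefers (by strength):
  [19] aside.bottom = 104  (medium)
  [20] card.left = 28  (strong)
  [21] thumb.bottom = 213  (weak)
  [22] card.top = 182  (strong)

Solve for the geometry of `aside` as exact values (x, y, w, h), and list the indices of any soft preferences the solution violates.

aside = (x=199, y=39, w=138, h=65)
violated soft preferences: 22

1. aside.x = 199  [aside.left = menu.right + 35]
2. aside.y = 39  [menu.top = aside.top]
3. aside.w = 138  [aside.w = logo.w]
4. aside.h = 65  [logo.top = aside.bottom + 5]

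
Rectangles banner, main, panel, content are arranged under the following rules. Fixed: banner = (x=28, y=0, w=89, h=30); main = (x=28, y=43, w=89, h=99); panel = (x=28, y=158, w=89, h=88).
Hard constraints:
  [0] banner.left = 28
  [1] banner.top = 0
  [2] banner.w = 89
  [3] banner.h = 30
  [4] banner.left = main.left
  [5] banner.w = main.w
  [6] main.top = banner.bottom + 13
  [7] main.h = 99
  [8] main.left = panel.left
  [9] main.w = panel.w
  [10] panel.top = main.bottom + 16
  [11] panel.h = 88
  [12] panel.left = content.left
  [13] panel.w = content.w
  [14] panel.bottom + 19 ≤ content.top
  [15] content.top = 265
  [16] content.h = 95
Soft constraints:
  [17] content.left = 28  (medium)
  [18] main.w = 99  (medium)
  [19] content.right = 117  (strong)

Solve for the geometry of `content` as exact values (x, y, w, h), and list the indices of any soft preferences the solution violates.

1. content.x = 28  [panel.left = content.left]
2. content.w = 89  [panel.w = content.w]
3. content.y = 265  [content.top = 265]
4. content.h = 95  [content.h = 95]

content = (x=28, y=265, w=89, h=95)
violated soft preferences: 18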